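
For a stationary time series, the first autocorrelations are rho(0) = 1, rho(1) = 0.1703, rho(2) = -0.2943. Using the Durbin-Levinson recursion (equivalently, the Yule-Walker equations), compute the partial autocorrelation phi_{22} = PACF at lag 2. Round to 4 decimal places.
\phi_{22} = -0.3330

The PACF at lag k is phi_{kk}, the last component of the solution
to the Yule-Walker system G_k phi = r_k where
  (G_k)_{ij} = rho(|i - j|), (r_k)_i = rho(i), i,j = 1..k.
Equivalently, Durbin-Levinson gives phi_{kk} iteratively:
  phi_{11} = rho(1)
  phi_{kk} = [rho(k) - sum_{j=1..k-1} phi_{k-1,j} rho(k-j)]
            / [1 - sum_{j=1..k-1} phi_{k-1,j} rho(j)],
  phi_{k,j} = phi_{k-1,j} - phi_{kk} phi_{k-1,k-j},  j = 1..k-1.
Step k = 1:
  phi_11 = rho(1) = 0.1703.
Step k = 2:
  phi_22 = [rho(2) - phi_11 rho(1)] / [1 - phi_11 rho(1)] = [-0.2943 - (0.1703)(0.1703)] / [1 - (0.1703)(0.1703)]
         = -0.32330209 / 0.97099791 = -0.333.
Therefore phi_{22} = -0.3330.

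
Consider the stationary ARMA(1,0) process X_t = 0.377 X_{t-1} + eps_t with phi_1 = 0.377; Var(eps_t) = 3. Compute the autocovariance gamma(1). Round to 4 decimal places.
\gamma(1) = 1.3184

Multiply the model equation by X_{t-k} and take expectations. With theta_0 = psi_0 = 1 and psi_j the MA(infinity) weights, this gives
  gamma(k) - sum_i phi_i gamma(k-i) = c_k,
  c_k = sigma^2 * sum_{j=k..q} theta_j psi_{j-k}   (c_k = 0 for k > q),
using gamma(-m) = gamma(m).
Pure AR (q = 0): c_0 = sigma^2 = 3, c_k = 0 for k >= 1.
Equations for k = 0 and k = 1 (AR order 1):
  gamma(0) = phi_1 gamma(1) + c_0
  gamma(1) = phi_1 gamma(0) + c_1
Substituting the second into the first: gamma(0) (1 - phi_1^2) = c_0 + phi_1 c_1, so
  gamma(0) = c_0 / (1 - phi_1^2) = 3 / (1 - (0.377)^2) = 3 / 0.857871 = 3.497029.
  gamma(1) = phi_1 gamma(0) = (0.377)(3.497029) = 1.31838.
Therefore gamma(1) = 1.3184 (to 4 decimal places).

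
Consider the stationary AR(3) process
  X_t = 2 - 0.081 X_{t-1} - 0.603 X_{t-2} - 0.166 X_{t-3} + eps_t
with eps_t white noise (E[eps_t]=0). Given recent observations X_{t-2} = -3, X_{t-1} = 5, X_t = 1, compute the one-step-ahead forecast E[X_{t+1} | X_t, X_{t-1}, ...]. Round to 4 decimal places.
E[X_{t+1} \mid \mathcal F_t] = -0.5980

For an AR(p) model X_t = c + sum_i phi_i X_{t-i} + eps_t, the
one-step-ahead conditional mean is
  E[X_{t+1} | X_t, ...] = c + sum_i phi_i X_{t+1-i}.
Substitute known values:
  E[X_{t+1} | ...] = 2 + (-0.081) * (1) + (-0.603) * (5) + (-0.166) * (-3)
                   = -0.5980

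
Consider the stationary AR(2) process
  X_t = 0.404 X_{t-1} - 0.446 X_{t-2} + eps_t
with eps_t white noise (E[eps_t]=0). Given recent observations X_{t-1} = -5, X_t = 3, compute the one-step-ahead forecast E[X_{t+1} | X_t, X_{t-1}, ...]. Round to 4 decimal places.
E[X_{t+1} \mid \mathcal F_t] = 3.4420

For an AR(p) model X_t = c + sum_i phi_i X_{t-i} + eps_t, the
one-step-ahead conditional mean is
  E[X_{t+1} | X_t, ...] = c + sum_i phi_i X_{t+1-i}.
Substitute known values:
  E[X_{t+1} | ...] = (0.404) * (3) + (-0.446) * (-5)
                   = 3.4420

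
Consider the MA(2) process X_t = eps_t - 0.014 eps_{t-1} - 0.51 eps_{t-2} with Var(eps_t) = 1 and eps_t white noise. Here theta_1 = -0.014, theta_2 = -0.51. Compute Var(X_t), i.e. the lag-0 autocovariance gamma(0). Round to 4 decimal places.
\gamma(0) = 1.2603

For an MA(q) process X_t = eps_t + sum_i theta_i eps_{t-i} with
Var(eps_t) = sigma^2, the variance is
  gamma(0) = sigma^2 * (1 + sum_i theta_i^2).
  sum_i theta_i^2 = (-0.014)^2 + (-0.51)^2 = 0.000196 + 0.2601 = 0.260296.
  gamma(0) = 1 * (1 + 0.260296) = 1 * 1.260296 = 1.260296, which rounds to 1.2603.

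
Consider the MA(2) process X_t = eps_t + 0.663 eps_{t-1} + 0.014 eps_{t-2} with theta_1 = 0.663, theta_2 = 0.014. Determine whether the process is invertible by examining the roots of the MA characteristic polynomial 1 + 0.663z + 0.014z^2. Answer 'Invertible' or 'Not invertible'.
\text{Invertible}

The MA(q) characteristic polynomial is P(z) = 1 + 0.663z + 0.014z^2.
Invertibility requires all roots to lie outside the unit circle, i.e. |z| > 1 for every root.
Set 1 + (0.663) z + (0.014) z^2 = 0, i.e. a z^2 + b z + c = 0 with a = 0.014, b = 0.663, c = 1.
Discriminant D = b^2 - 4ac = (0.663)^2 - 4*(0.014)*1 = 0.439569 - (0.056) = 0.383569.
D >= 0, so the roots are real: z = (-b +/- sqrt(D)) / (2a) = (-0.663 +/- 0.619329) / (0.028).
  z_1 = (-0.663 + 0.619329) / (0.028) = -1.5597,   |z_1| = 1.5597.
  z_2 = (-0.663 - 0.619329) / (0.028) = -45.7975,   |z_2| = 45.7975.
Moduli of all roots: 1.5597, 45.7975.
All moduli strictly greater than 1? Yes.
Verdict: Invertible.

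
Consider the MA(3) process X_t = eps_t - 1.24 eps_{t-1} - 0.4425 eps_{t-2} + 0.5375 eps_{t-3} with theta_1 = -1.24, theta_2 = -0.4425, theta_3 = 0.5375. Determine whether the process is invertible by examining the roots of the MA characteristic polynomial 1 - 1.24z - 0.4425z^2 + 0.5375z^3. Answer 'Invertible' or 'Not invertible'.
\text{Not invertible}

The MA(q) characteristic polynomial is P(z) = 1 - 1.24z - 0.4425z^2 + 0.5375z^3.
Invertibility requires all roots to lie outside the unit circle, i.e. |z| > 1 for every root.
Degree 3: look for a simple real root z0 first, then factor out (1 - z/z0) and solve the remaining quadratic.
Testing z0 = 0.8: P(0.8) = 1 + (-1.24)(0.8) + (-0.4425)(0.8)^2 + (0.5375)(0.8)^3
  = 1 + (-0.992) + (-0.2832) + (0.2752) = 0.  So z_0 = 0.8 is a root, |z_0| = 0.8.
Divide out the factor (1 - 1.25 z) = (1 - z/z0) (since 1/z0 = 1.25):
  P(z) = (1 - 1.25 z)(1 + (0.01) z + (-0.43) z^2)
  [check: z-coef 0.01 - (1.25) = -1.24; z^2-coef -0.43 - (1.25)(0.01) = -0.4425; z^3-coef -(1.25)(-0.43) = 0.5375.]
Remaining roots from the quadratic factor 1 + (0.01) z + (-0.43) z^2:
  Set 1 + (0.01) z + (-0.43) z^2 = 0, i.e. a z^2 + b z + c = 0 with a = -0.43, b = 0.01, c = 1.
  Discriminant D = b^2 - 4ac = (0.01)^2 - 4*(-0.43)*1 = 0.0001 - (-1.72) = 1.7201.
  D >= 0, so the roots are real: z = (-b +/- sqrt(D)) / (2a) = (-0.01 +/- 1.311526) / (-0.86).
    z_1 = (-0.01 + 1.311526) / (-0.86) = -1.5134,   |z_1| = 1.5134.
    z_2 = (-0.01 - 1.311526) / (-0.86) = 1.5367,   |z_2| = 1.5367.
Moduli of all roots: 0.8000, 1.5134, 1.5367.
All moduli strictly greater than 1? No.
Verdict: Not invertible.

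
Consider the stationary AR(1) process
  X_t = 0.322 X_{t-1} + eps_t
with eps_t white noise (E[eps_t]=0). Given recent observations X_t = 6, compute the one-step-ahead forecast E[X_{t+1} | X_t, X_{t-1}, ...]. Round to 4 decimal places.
E[X_{t+1} \mid \mathcal F_t] = 1.9320

For an AR(p) model X_t = c + sum_i phi_i X_{t-i} + eps_t, the
one-step-ahead conditional mean is
  E[X_{t+1} | X_t, ...] = c + sum_i phi_i X_{t+1-i}.
Substitute known values:
  E[X_{t+1} | ...] = (0.322) * (6)
                   = 1.9320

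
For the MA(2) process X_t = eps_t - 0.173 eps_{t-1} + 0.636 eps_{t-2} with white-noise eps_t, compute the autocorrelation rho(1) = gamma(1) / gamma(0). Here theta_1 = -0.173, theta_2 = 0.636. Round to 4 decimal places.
\rho(1) = -0.1973

For an MA(q) process with theta_0 = 1, the autocovariance is
  gamma(k) = sigma^2 * sum_{i=0..q-k} theta_i * theta_{i+k},
and rho(k) = gamma(k) / gamma(0). Sigma^2 cancels.
  numerator   = (1)*(-0.173) + (-0.173)*(0.636) = -0.283028.
  denominator = (1)^2 + (-0.173)^2 + (0.636)^2 = 1.434425.
  rho(1) = -0.283028 / 1.434425 = -0.1973.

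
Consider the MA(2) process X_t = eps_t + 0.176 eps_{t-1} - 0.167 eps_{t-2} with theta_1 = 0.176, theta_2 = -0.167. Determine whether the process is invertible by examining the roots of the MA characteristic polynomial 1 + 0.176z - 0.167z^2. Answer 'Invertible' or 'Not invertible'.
\text{Invertible}

The MA(q) characteristic polynomial is P(z) = 1 + 0.176z - 0.167z^2.
Invertibility requires all roots to lie outside the unit circle, i.e. |z| > 1 for every root.
Set 1 + (0.176) z + (-0.167) z^2 = 0, i.e. a z^2 + b z + c = 0 with a = -0.167, b = 0.176, c = 1.
Discriminant D = b^2 - 4ac = (0.176)^2 - 4*(-0.167)*1 = 0.030976 - (-0.668) = 0.698976.
D >= 0, so the roots are real: z = (-b +/- sqrt(D)) / (2a) = (-0.176 +/- 0.836048) / (-0.334).
  z_1 = (-0.176 + 0.836048) / (-0.334) = -1.9762,   |z_1| = 1.9762.
  z_2 = (-0.176 - 0.836048) / (-0.334) = 3.0301,   |z_2| = 3.0301.
Moduli of all roots: 1.9762, 3.0301.
All moduli strictly greater than 1? Yes.
Verdict: Invertible.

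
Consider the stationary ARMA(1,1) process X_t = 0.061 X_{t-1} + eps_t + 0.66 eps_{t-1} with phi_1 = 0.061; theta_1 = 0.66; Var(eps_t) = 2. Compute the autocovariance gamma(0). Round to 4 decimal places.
\gamma(0) = 3.0436

Multiply the model equation by X_{t-k} and take expectations. With theta_0 = psi_0 = 1 and psi_j the MA(infinity) weights, this gives
  gamma(k) - sum_i phi_i gamma(k-i) = c_k,
  c_k = sigma^2 * sum_{j=k..q} theta_j psi_{j-k}   (c_k = 0 for k > q),
using gamma(-m) = gamma(m).
psi-weights needed (psi_j = theta_j + sum_i phi_i psi_{j-i}):
  psi_1 = theta_1 + phi_1 = 0.66 + (0.061) = 0.721
Right-hand sides:
  c_0 = sigma^2 (1 + theta_1 psi_1) = 2 * (1 + (0.66)(0.721)) = 2 * 1.47586 = 2.95172
  c_1 = sigma^2 theta_1 = 2 * (0.66) = 1.32
  c_2 = 0
Equations for k = 0 and k = 1 (AR order 1):
  gamma(0) = phi_1 gamma(1) + c_0
  gamma(1) = phi_1 gamma(0) + c_1
Substituting the second into the first: gamma(0) (1 - phi_1^2) = c_0 + phi_1 c_1, so
  gamma(0) = (c_0 + phi_1 c_1) / (1 - phi_1^2) = (2.95172 + (0.061)(1.32)) / (1 - (0.061)^2) = 3.03224 / 0.996279 = 3.043565.
Therefore gamma(0) = 3.0436 (to 4 decimal places).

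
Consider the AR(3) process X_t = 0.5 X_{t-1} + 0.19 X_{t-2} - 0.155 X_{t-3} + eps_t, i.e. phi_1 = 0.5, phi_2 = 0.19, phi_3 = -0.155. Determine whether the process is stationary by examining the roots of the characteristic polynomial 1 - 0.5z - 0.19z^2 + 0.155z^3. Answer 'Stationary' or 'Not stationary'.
\text{Stationary}

The AR(p) characteristic polynomial is P(z) = 1 - 0.5z - 0.19z^2 + 0.155z^3.
Stationarity requires all roots to lie outside the unit circle, i.e. |z| > 1 for every root.
Degree 3: look for a simple real root z0 first, then factor out (1 - z/z0) and solve the remaining quadratic.
Testing z0 = -2: P(-2) = 1 + (-0.5)(-2) + (-0.19)(-2)^2 + (0.155)(-2)^3
  = 1 + (1) + (-0.76) + (-1.24) = 0.  So z_0 = -2 is a root, |z_0| = 2.
Divide out the factor (1 + 0.5 z) = (1 - z/z0) (since 1/z0 = -0.5):
  P(z) = (1 + 0.5 z)(1 + (-1) z + (0.31) z^2)
  [check: z-coef -1 - (-0.5) = -0.5; z^2-coef 0.31 - (-0.5)(-1) = -0.19; z^3-coef -(-0.5)(0.31) = 0.155.]
Remaining roots from the quadratic factor 1 + (-1) z + (0.31) z^2:
  Set 1 + (-1) z + (0.31) z^2 = 0, i.e. a z^2 + b z + c = 0 with a = 0.31, b = -1, c = 1.
  Discriminant D = b^2 - 4ac = (-1)^2 - 4*(0.31)*1 = 1 - (1.24) = -0.24.
  D < 0, so the roots are the complex-conjugate pair z = (-b +/- i sqrt(-D)) / (2a) = 1.6129 +/- 0.7902i.
  For a conjugate pair |z|^2 = z * conj(z) = (product of roots) = c/a = 1/(0.31) = 3.225806, so |z| = sqrt(3.225806) = 1.7961 for both roots.
Moduli of all roots: 2.0000, 1.7961, 1.7961.
All moduli strictly greater than 1? Yes.
Verdict: Stationary.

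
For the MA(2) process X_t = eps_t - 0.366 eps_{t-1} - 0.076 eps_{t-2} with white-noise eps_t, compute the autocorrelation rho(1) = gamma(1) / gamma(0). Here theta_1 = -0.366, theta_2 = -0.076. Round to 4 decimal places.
\rho(1) = -0.2967

For an MA(q) process with theta_0 = 1, the autocovariance is
  gamma(k) = sigma^2 * sum_{i=0..q-k} theta_i * theta_{i+k},
and rho(k) = gamma(k) / gamma(0). Sigma^2 cancels.
  numerator   = (1)*(-0.366) + (-0.366)*(-0.076) = -0.338184.
  denominator = (1)^2 + (-0.366)^2 + (-0.076)^2 = 1.139732.
  rho(1) = -0.338184 / 1.139732 = -0.2967.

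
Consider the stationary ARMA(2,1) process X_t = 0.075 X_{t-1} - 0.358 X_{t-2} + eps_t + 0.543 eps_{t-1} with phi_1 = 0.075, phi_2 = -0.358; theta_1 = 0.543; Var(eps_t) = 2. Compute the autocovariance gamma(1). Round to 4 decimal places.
\gamma(1) = 0.9719

Multiply the model equation by X_{t-k} and take expectations. With theta_0 = psi_0 = 1 and psi_j the MA(infinity) weights, this gives
  gamma(k) - sum_i phi_i gamma(k-i) = c_k,
  c_k = sigma^2 * sum_{j=k..q} theta_j psi_{j-k}   (c_k = 0 for k > q),
using gamma(-m) = gamma(m).
psi-weights needed (psi_j = theta_j + sum_i phi_i psi_{j-i}):
  psi_1 = theta_1 + phi_1 = 0.543 + (0.075) = 0.618
Right-hand sides:
  c_0 = sigma^2 (1 + theta_1 psi_1) = 2 * (1 + (0.543)(0.618)) = 2 * 1.335574 = 2.671148
  c_1 = sigma^2 theta_1 = 2 * (0.543) = 1.086
  c_2 = 0
Equations for k = 0, 1, 2 (AR order 2, c_2 = 0):
  (E0) gamma(0) = phi_1 gamma(1) + phi_2 gamma(2) + c_0
  (E1) gamma(1) = phi_1 gamma(0) + phi_2 gamma(1) + c_1
  (E2) gamma(2) = phi_1 gamma(1) + phi_2 gamma(0)
From (E1): gamma(1) = A gamma(0) + B with
  A = phi_1 / (1 - phi_2) = 0.075 / 1.358 = 0.055228,   B = c_1 / (1 - phi_2) = 1.086 / 1.358 = 0.799705.
Insert (E2) into (E0): gamma(0) (1 - phi_2^2) = phi_1 (1 + phi_2) gamma(1) + c_0.
  phi_1 (1 + phi_2) = (0.075)(0.642) = 0.04815,   1 - phi_2^2 = 0.871836.
Replace gamma(1) by A gamma(0) + B and collect gamma(0):
  gamma(0) [0.871836 - (0.04815)(0.055228)] = (0.04815)(0.799705) + 2.671148
  gamma(0) * 0.869177 = 2.709654
  gamma(0) = 2.709654 / 0.869177 = 3.117495.
  gamma(1) = A gamma(0) + B = (0.055228)(3.117495) + (0.799705) = 0.971879.
Therefore gamma(1) = 0.9719 (to 4 decimal places).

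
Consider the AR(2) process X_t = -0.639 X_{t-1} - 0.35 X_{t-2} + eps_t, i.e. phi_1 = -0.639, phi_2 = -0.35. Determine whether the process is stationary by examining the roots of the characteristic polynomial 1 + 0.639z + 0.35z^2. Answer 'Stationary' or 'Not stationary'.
\text{Stationary}

The AR(p) characteristic polynomial is P(z) = 1 + 0.639z + 0.35z^2.
Stationarity requires all roots to lie outside the unit circle, i.e. |z| > 1 for every root.
Set 1 + (0.639) z + (0.35) z^2 = 0, i.e. a z^2 + b z + c = 0 with a = 0.35, b = 0.639, c = 1.
Discriminant D = b^2 - 4ac = (0.639)^2 - 4*(0.35)*1 = 0.408321 - (1.4) = -0.991679.
D < 0, so the roots are the complex-conjugate pair z = (-b +/- i sqrt(-D)) / (2a) = -0.9129 +/- 1.4226i.
For a conjugate pair |z|^2 = z * conj(z) = (product of roots) = c/a = 1/(0.35) = 2.857143, so |z| = sqrt(2.857143) = 1.6903 for both roots.
Moduli of all roots: 1.6903, 1.6903.
All moduli strictly greater than 1? Yes.
Verdict: Stationary.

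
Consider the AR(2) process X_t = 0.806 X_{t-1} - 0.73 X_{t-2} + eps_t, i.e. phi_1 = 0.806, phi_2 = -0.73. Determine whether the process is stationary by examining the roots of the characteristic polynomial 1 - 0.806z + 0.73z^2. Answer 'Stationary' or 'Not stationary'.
\text{Stationary}

The AR(p) characteristic polynomial is P(z) = 1 - 0.806z + 0.73z^2.
Stationarity requires all roots to lie outside the unit circle, i.e. |z| > 1 for every root.
Set 1 + (-0.806) z + (0.73) z^2 = 0, i.e. a z^2 + b z + c = 0 with a = 0.73, b = -0.806, c = 1.
Discriminant D = b^2 - 4ac = (-0.806)^2 - 4*(0.73)*1 = 0.649636 - (2.92) = -2.270364.
D < 0, so the roots are the complex-conjugate pair z = (-b +/- i sqrt(-D)) / (2a) = 0.5521 +/- 1.032i.
For a conjugate pair |z|^2 = z * conj(z) = (product of roots) = c/a = 1/(0.73) = 1.369863, so |z| = sqrt(1.369863) = 1.1704 for both roots.
Moduli of all roots: 1.1704, 1.1704.
All moduli strictly greater than 1? Yes.
Verdict: Stationary.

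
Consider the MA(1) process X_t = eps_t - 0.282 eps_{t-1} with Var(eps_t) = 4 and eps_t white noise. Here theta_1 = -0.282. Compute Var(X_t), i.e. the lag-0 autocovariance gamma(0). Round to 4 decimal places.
\gamma(0) = 4.3181

For an MA(q) process X_t = eps_t + sum_i theta_i eps_{t-i} with
Var(eps_t) = sigma^2, the variance is
  gamma(0) = sigma^2 * (1 + sum_i theta_i^2).
  sum_i theta_i^2 = (-0.282)^2 = 0.079524.
  gamma(0) = 4 * (1 + 0.079524) = 4 * 1.079524 = 4.318096, which rounds to 4.3181.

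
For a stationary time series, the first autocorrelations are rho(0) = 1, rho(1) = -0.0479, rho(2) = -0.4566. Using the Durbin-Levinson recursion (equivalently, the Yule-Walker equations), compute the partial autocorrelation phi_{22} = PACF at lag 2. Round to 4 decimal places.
\phi_{22} = -0.4599

The PACF at lag k is phi_{kk}, the last component of the solution
to the Yule-Walker system G_k phi = r_k where
  (G_k)_{ij} = rho(|i - j|), (r_k)_i = rho(i), i,j = 1..k.
Equivalently, Durbin-Levinson gives phi_{kk} iteratively:
  phi_{11} = rho(1)
  phi_{kk} = [rho(k) - sum_{j=1..k-1} phi_{k-1,j} rho(k-j)]
            / [1 - sum_{j=1..k-1} phi_{k-1,j} rho(j)],
  phi_{k,j} = phi_{k-1,j} - phi_{kk} phi_{k-1,k-j},  j = 1..k-1.
Step k = 1:
  phi_11 = rho(1) = -0.0479.
Step k = 2:
  phi_22 = [rho(2) - phi_11 rho(1)] / [1 - phi_11 rho(1)] = [-0.4566 - (-0.0479)(-0.0479)] / [1 - (-0.0479)(-0.0479)]
         = -0.45889441 / 0.99770559 = -0.4599.
Therefore phi_{22} = -0.4599.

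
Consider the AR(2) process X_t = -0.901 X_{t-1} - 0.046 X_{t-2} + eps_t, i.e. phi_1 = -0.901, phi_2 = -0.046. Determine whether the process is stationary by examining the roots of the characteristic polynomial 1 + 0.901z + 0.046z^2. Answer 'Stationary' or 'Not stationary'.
\text{Stationary}

The AR(p) characteristic polynomial is P(z) = 1 + 0.901z + 0.046z^2.
Stationarity requires all roots to lie outside the unit circle, i.e. |z| > 1 for every root.
Set 1 + (0.901) z + (0.046) z^2 = 0, i.e. a z^2 + b z + c = 0 with a = 0.046, b = 0.901, c = 1.
Discriminant D = b^2 - 4ac = (0.901)^2 - 4*(0.046)*1 = 0.811801 - (0.184) = 0.627801.
D >= 0, so the roots are real: z = (-b +/- sqrt(D)) / (2a) = (-0.901 +/- 0.792339) / (0.092).
  z_1 = (-0.901 + 0.792339) / (0.092) = -1.1811,   |z_1| = 1.1811.
  z_2 = (-0.901 - 0.792339) / (0.092) = -18.4059,   |z_2| = 18.4059.
Moduli of all roots: 1.1811, 18.4059.
All moduli strictly greater than 1? Yes.
Verdict: Stationary.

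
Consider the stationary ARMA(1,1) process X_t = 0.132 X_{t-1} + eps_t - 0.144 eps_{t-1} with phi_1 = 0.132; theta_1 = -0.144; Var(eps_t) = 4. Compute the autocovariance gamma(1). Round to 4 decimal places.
\gamma(1) = -0.0479

Multiply the model equation by X_{t-k} and take expectations. With theta_0 = psi_0 = 1 and psi_j the MA(infinity) weights, this gives
  gamma(k) - sum_i phi_i gamma(k-i) = c_k,
  c_k = sigma^2 * sum_{j=k..q} theta_j psi_{j-k}   (c_k = 0 for k > q),
using gamma(-m) = gamma(m).
psi-weights needed (psi_j = theta_j + sum_i phi_i psi_{j-i}):
  psi_1 = theta_1 + phi_1 = -0.144 + (0.132) = -0.012
Right-hand sides:
  c_0 = sigma^2 (1 + theta_1 psi_1) = 4 * (1 + (-0.144)(-0.012)) = 4 * 1.001728 = 4.006912
  c_1 = sigma^2 theta_1 = 4 * (-0.144) = -0.576
  c_2 = 0
Equations for k = 0 and k = 1 (AR order 1):
  gamma(0) = phi_1 gamma(1) + c_0
  gamma(1) = phi_1 gamma(0) + c_1
Substituting the second into the first: gamma(0) (1 - phi_1^2) = c_0 + phi_1 c_1, so
  gamma(0) = (c_0 + phi_1 c_1) / (1 - phi_1^2) = (4.006912 + (0.132)(-0.576)) / (1 - (0.132)^2) = 3.93088 / 0.982576 = 4.000586.
  gamma(1) = phi_1 gamma(0) + c_1 = (0.132)(4.000586) + (-0.576) = -0.047923.
Therefore gamma(1) = -0.0479 (to 4 decimal places).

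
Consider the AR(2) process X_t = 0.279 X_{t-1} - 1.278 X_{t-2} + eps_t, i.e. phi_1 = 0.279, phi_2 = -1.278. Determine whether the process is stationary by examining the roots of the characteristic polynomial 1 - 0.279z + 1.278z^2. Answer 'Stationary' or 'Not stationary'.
\text{Not stationary}

The AR(p) characteristic polynomial is P(z) = 1 - 0.279z + 1.278z^2.
Stationarity requires all roots to lie outside the unit circle, i.e. |z| > 1 for every root.
Set 1 + (-0.279) z + (1.278) z^2 = 0, i.e. a z^2 + b z + c = 0 with a = 1.278, b = -0.279, c = 1.
Discriminant D = b^2 - 4ac = (-0.279)^2 - 4*(1.278)*1 = 0.077841 - (5.112) = -5.034159.
D < 0, so the roots are the complex-conjugate pair z = (-b +/- i sqrt(-D)) / (2a) = 0.1092 +/- 0.8778i.
For a conjugate pair |z|^2 = z * conj(z) = (product of roots) = c/a = 1/(1.278) = 0.782473, so |z| = sqrt(0.782473) = 0.8846 for both roots.
Moduli of all roots: 0.8846, 0.8846.
All moduli strictly greater than 1? No.
Verdict: Not stationary.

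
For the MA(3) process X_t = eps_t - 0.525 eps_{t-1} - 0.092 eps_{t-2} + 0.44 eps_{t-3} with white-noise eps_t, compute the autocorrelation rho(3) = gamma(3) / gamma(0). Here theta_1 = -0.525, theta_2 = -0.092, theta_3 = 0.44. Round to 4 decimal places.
\rho(3) = 0.2978

For an MA(q) process with theta_0 = 1, the autocovariance is
  gamma(k) = sigma^2 * sum_{i=0..q-k} theta_i * theta_{i+k},
and rho(k) = gamma(k) / gamma(0). Sigma^2 cancels.
  numerator   = (1)*(0.44) = 0.44.
  denominator = (1)^2 + (-0.525)^2 + (-0.092)^2 + (0.44)^2 = 1.477689.
  rho(3) = 0.44 / 1.477689 = 0.2978.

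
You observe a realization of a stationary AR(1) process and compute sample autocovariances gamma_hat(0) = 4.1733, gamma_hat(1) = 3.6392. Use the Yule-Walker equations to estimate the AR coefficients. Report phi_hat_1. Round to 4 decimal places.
\hat\phi_{1} = 0.8720

The Yule-Walker equations for an AR(p) process read, in matrix form,
  Gamma_p phi = r_p,   with   (Gamma_p)_{ij} = gamma(|i - j|),
                       (r_p)_i = gamma(i),   i,j = 1..p.
Substitute the sample gammas (Toeplitz matrix and right-hand side of size 1):
  Gamma_p = [[4.1733]]
  r_p     = [3.6392]
With p = 1 this is the single equation gamma(0) phi_1 = gamma(1):
  phi_hat_1 = gamma(1) / gamma(0) = 3.6392 / 4.1733 = 0.8720.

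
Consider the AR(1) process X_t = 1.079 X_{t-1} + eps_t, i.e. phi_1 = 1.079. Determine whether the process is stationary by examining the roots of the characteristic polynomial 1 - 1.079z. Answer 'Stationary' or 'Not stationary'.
\text{Not stationary}

The AR(p) characteristic polynomial is P(z) = 1 - 1.079z.
Stationarity requires all roots to lie outside the unit circle, i.e. |z| > 1 for every root.
This is linear in z: 1 + (-1.079) z = 0  =>  z = -1/(-1.079) = 0.926784,  |z| = 0.926784.
Moduli of all roots: 0.9268.
All moduli strictly greater than 1? No.
Verdict: Not stationary.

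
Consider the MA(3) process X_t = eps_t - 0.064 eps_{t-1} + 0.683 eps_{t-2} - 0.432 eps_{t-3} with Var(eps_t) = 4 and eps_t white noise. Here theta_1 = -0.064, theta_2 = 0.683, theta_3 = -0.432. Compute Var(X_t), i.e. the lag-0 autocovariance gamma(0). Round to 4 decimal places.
\gamma(0) = 6.6288

For an MA(q) process X_t = eps_t + sum_i theta_i eps_{t-i} with
Var(eps_t) = sigma^2, the variance is
  gamma(0) = sigma^2 * (1 + sum_i theta_i^2).
  sum_i theta_i^2 = (-0.064)^2 + (0.683)^2 + (-0.432)^2 = 0.004096 + 0.466489 + 0.186624 = 0.657209.
  gamma(0) = 4 * (1 + 0.657209) = 4 * 1.657209 = 6.628836, which rounds to 6.6288.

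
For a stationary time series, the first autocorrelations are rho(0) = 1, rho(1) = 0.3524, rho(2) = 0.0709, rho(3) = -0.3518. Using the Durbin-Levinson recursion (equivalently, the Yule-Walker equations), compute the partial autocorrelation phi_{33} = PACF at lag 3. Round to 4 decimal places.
\phi_{33} = -0.4090

The PACF at lag k is phi_{kk}, the last component of the solution
to the Yule-Walker system G_k phi = r_k where
  (G_k)_{ij} = rho(|i - j|), (r_k)_i = rho(i), i,j = 1..k.
Equivalently, Durbin-Levinson gives phi_{kk} iteratively:
  phi_{11} = rho(1)
  phi_{kk} = [rho(k) - sum_{j=1..k-1} phi_{k-1,j} rho(k-j)]
            / [1 - sum_{j=1..k-1} phi_{k-1,j} rho(j)],
  phi_{k,j} = phi_{k-1,j} - phi_{kk} phi_{k-1,k-j},  j = 1..k-1.
Step k = 1:
  phi_11 = rho(1) = 0.3524.
Step k = 2:
  phi_22 = [rho(2) - phi_11 rho(1)] / [1 - phi_11 rho(1)] = [0.0709 - (0.3524)(0.3524)] / [1 - (0.3524)(0.3524)]
         = -0.05328576 / 0.87581424 = -0.060841.
  Update: phi_21 = phi_11 - phi_22 phi_11 = 0.3524 - (-0.060841)(0.3524) = 0.373841.
Step k = 3:
  phi_33 = [rho(3) - phi_21 rho(2) - phi_22 rho(1)] / [1 - phi_21 rho(1) - phi_22 rho(2)]
    numerator   = -0.3518 - (0.373841)(0.0709) - (-0.060841)(0.3524) = -0.35686478
    denominator = 1 - (0.373841)(0.3524) - (-0.060841)(0.0709) = 0.87257226
  phi_33 = -0.35686478 / 0.87257226 = -0.409.
Therefore phi_{33} = -0.4090.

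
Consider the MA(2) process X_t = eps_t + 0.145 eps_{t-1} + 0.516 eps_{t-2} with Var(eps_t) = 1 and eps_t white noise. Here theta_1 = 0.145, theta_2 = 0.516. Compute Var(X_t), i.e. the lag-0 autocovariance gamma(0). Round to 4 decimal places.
\gamma(0) = 1.2873

For an MA(q) process X_t = eps_t + sum_i theta_i eps_{t-i} with
Var(eps_t) = sigma^2, the variance is
  gamma(0) = sigma^2 * (1 + sum_i theta_i^2).
  sum_i theta_i^2 = (0.145)^2 + (0.516)^2 = 0.021025 + 0.266256 = 0.287281.
  gamma(0) = 1 * (1 + 0.287281) = 1 * 1.287281 = 1.287281, which rounds to 1.2873.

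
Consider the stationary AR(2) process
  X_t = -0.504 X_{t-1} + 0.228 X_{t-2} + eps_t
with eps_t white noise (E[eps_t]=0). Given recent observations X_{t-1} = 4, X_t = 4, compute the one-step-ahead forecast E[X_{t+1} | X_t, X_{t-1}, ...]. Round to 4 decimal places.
E[X_{t+1} \mid \mathcal F_t] = -1.1040

For an AR(p) model X_t = c + sum_i phi_i X_{t-i} + eps_t, the
one-step-ahead conditional mean is
  E[X_{t+1} | X_t, ...] = c + sum_i phi_i X_{t+1-i}.
Substitute known values:
  E[X_{t+1} | ...] = (-0.504) * (4) + (0.228) * (4)
                   = -1.1040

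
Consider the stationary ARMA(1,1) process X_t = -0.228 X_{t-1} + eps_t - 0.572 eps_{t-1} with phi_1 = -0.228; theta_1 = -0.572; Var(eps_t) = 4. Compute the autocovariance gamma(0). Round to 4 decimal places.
\gamma(0) = 6.7004

Multiply the model equation by X_{t-k} and take expectations. With theta_0 = psi_0 = 1 and psi_j the MA(infinity) weights, this gives
  gamma(k) - sum_i phi_i gamma(k-i) = c_k,
  c_k = sigma^2 * sum_{j=k..q} theta_j psi_{j-k}   (c_k = 0 for k > q),
using gamma(-m) = gamma(m).
psi-weights needed (psi_j = theta_j + sum_i phi_i psi_{j-i}):
  psi_1 = theta_1 + phi_1 = -0.572 + (-0.228) = -0.8
Right-hand sides:
  c_0 = sigma^2 (1 + theta_1 psi_1) = 4 * (1 + (-0.572)(-0.8)) = 4 * 1.4576 = 5.8304
  c_1 = sigma^2 theta_1 = 4 * (-0.572) = -2.288
  c_2 = 0
Equations for k = 0 and k = 1 (AR order 1):
  gamma(0) = phi_1 gamma(1) + c_0
  gamma(1) = phi_1 gamma(0) + c_1
Substituting the second into the first: gamma(0) (1 - phi_1^2) = c_0 + phi_1 c_1, so
  gamma(0) = (c_0 + phi_1 c_1) / (1 - phi_1^2) = (5.8304 + (-0.228)(-2.288)) / (1 - (-0.228)^2) = 6.352064 / 0.948016 = 6.700376.
Therefore gamma(0) = 6.7004 (to 4 decimal places).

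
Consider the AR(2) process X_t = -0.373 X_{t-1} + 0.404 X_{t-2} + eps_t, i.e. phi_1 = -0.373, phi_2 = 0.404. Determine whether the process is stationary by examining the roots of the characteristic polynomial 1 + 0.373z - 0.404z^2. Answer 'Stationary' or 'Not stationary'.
\text{Stationary}

The AR(p) characteristic polynomial is P(z) = 1 + 0.373z - 0.404z^2.
Stationarity requires all roots to lie outside the unit circle, i.e. |z| > 1 for every root.
Set 1 + (0.373) z + (-0.404) z^2 = 0, i.e. a z^2 + b z + c = 0 with a = -0.404, b = 0.373, c = 1.
Discriminant D = b^2 - 4ac = (0.373)^2 - 4*(-0.404)*1 = 0.139129 - (-1.616) = 1.755129.
D >= 0, so the roots are real: z = (-b +/- sqrt(D)) / (2a) = (-0.373 +/- 1.324813) / (-0.808).
  z_1 = (-0.373 + 1.324813) / (-0.808) = -1.178,   |z_1| = 1.178.
  z_2 = (-0.373 - 1.324813) / (-0.808) = 2.1013,   |z_2| = 2.1013.
Moduli of all roots: 1.1780, 2.1013.
All moduli strictly greater than 1? Yes.
Verdict: Stationary.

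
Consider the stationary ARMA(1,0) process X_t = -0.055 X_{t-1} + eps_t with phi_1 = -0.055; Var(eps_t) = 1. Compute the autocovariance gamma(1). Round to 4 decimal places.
\gamma(1) = -0.0552

Multiply the model equation by X_{t-k} and take expectations. With theta_0 = psi_0 = 1 and psi_j the MA(infinity) weights, this gives
  gamma(k) - sum_i phi_i gamma(k-i) = c_k,
  c_k = sigma^2 * sum_{j=k..q} theta_j psi_{j-k}   (c_k = 0 for k > q),
using gamma(-m) = gamma(m).
Pure AR (q = 0): c_0 = sigma^2 = 1, c_k = 0 for k >= 1.
Equations for k = 0 and k = 1 (AR order 1):
  gamma(0) = phi_1 gamma(1) + c_0
  gamma(1) = phi_1 gamma(0) + c_1
Substituting the second into the first: gamma(0) (1 - phi_1^2) = c_0 + phi_1 c_1, so
  gamma(0) = c_0 / (1 - phi_1^2) = 1 / (1 - (-0.055)^2) = 1 / 0.996975 = 1.003034.
  gamma(1) = phi_1 gamma(0) = (-0.055)(1.003034) = -0.055167.
Therefore gamma(1) = -0.0552 (to 4 decimal places).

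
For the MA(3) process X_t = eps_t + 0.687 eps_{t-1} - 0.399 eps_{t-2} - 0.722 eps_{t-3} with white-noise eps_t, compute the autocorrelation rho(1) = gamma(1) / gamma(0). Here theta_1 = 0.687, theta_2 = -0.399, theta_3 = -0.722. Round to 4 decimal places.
\rho(1) = 0.3257

For an MA(q) process with theta_0 = 1, the autocovariance is
  gamma(k) = sigma^2 * sum_{i=0..q-k} theta_i * theta_{i+k},
and rho(k) = gamma(k) / gamma(0). Sigma^2 cancels.
  numerator   = (1)*(0.687) + (0.687)*(-0.399) + (-0.399)*(-0.722) = 0.700965.
  denominator = (1)^2 + (0.687)^2 + (-0.399)^2 + (-0.722)^2 = 2.152454.
  rho(1) = 0.700965 / 2.152454 = 0.3257.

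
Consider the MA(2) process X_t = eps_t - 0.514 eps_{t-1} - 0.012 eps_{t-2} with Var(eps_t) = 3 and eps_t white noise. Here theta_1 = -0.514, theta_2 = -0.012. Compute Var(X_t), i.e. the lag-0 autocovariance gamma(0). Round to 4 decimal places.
\gamma(0) = 3.7930

For an MA(q) process X_t = eps_t + sum_i theta_i eps_{t-i} with
Var(eps_t) = sigma^2, the variance is
  gamma(0) = sigma^2 * (1 + sum_i theta_i^2).
  sum_i theta_i^2 = (-0.514)^2 + (-0.012)^2 = 0.264196 + 0.000144 = 0.26434.
  gamma(0) = 3 * (1 + 0.26434) = 3 * 1.26434 = 3.79302, which rounds to 3.7930.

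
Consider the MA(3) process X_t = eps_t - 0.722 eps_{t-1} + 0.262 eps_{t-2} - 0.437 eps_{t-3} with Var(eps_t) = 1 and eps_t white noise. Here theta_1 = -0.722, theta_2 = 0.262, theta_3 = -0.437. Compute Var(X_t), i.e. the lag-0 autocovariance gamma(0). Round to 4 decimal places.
\gamma(0) = 1.7809

For an MA(q) process X_t = eps_t + sum_i theta_i eps_{t-i} with
Var(eps_t) = sigma^2, the variance is
  gamma(0) = sigma^2 * (1 + sum_i theta_i^2).
  sum_i theta_i^2 = (-0.722)^2 + (0.262)^2 + (-0.437)^2 = 0.521284 + 0.068644 + 0.190969 = 0.780897.
  gamma(0) = 1 * (1 + 0.780897) = 1 * 1.780897 = 1.780897, which rounds to 1.7809.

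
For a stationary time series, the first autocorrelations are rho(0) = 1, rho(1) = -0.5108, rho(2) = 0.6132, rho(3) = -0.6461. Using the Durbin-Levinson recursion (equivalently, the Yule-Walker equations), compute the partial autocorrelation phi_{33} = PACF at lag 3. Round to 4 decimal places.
\phi_{33} = -0.4179

The PACF at lag k is phi_{kk}, the last component of the solution
to the Yule-Walker system G_k phi = r_k where
  (G_k)_{ij} = rho(|i - j|), (r_k)_i = rho(i), i,j = 1..k.
Equivalently, Durbin-Levinson gives phi_{kk} iteratively:
  phi_{11} = rho(1)
  phi_{kk} = [rho(k) - sum_{j=1..k-1} phi_{k-1,j} rho(k-j)]
            / [1 - sum_{j=1..k-1} phi_{k-1,j} rho(j)],
  phi_{k,j} = phi_{k-1,j} - phi_{kk} phi_{k-1,k-j},  j = 1..k-1.
Step k = 1:
  phi_11 = rho(1) = -0.5108.
Step k = 2:
  phi_22 = [rho(2) - phi_11 rho(1)] / [1 - phi_11 rho(1)] = [0.6132 - (-0.5108)(-0.5108)] / [1 - (-0.5108)(-0.5108)]
         = 0.35228336 / 0.73908336 = 0.476649.
  Update: phi_21 = phi_11 - phi_22 phi_11 = -0.5108 - (0.476649)(-0.5108) = -0.267328.
Step k = 3:
  phi_33 = [rho(3) - phi_21 rho(2) - phi_22 rho(1)] / [1 - phi_21 rho(1) - phi_22 rho(2)]
    numerator   = -0.6461 - (-0.267328)(0.6132) - (0.476649)(-0.5108) = -0.23870235
    denominator = 1 - (-0.267328)(-0.5108) - (0.476649)(0.6132) = 0.57116784
  phi_33 = -0.23870235 / 0.57116784 = -0.4179.
Therefore phi_{33} = -0.4179.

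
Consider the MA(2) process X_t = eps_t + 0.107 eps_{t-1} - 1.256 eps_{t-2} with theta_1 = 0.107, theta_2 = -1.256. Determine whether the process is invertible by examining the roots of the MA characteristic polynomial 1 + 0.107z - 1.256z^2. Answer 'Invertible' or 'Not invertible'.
\text{Not invertible}

The MA(q) characteristic polynomial is P(z) = 1 + 0.107z - 1.256z^2.
Invertibility requires all roots to lie outside the unit circle, i.e. |z| > 1 for every root.
Set 1 + (0.107) z + (-1.256) z^2 = 0, i.e. a z^2 + b z + c = 0 with a = -1.256, b = 0.107, c = 1.
Discriminant D = b^2 - 4ac = (0.107)^2 - 4*(-1.256)*1 = 0.011449 - (-5.024) = 5.035449.
D >= 0, so the roots are real: z = (-b +/- sqrt(D)) / (2a) = (-0.107 +/- 2.243981) / (-2.512).
  z_1 = (-0.107 + 2.243981) / (-2.512) = -0.8507,   |z_1| = 0.8507.
  z_2 = (-0.107 - 2.243981) / (-2.512) = 0.9359,   |z_2| = 0.9359.
Moduli of all roots: 0.8507, 0.9359.
All moduli strictly greater than 1? No.
Verdict: Not invertible.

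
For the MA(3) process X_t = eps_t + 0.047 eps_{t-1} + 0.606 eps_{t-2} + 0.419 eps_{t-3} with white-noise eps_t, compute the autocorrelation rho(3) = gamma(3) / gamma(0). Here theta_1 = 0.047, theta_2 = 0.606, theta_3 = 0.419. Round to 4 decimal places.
\rho(3) = 0.2712

For an MA(q) process with theta_0 = 1, the autocovariance is
  gamma(k) = sigma^2 * sum_{i=0..q-k} theta_i * theta_{i+k},
and rho(k) = gamma(k) / gamma(0). Sigma^2 cancels.
  numerator   = (1)*(0.419) = 0.419.
  denominator = (1)^2 + (0.047)^2 + (0.606)^2 + (0.419)^2 = 1.545006.
  rho(3) = 0.419 / 1.545006 = 0.2712.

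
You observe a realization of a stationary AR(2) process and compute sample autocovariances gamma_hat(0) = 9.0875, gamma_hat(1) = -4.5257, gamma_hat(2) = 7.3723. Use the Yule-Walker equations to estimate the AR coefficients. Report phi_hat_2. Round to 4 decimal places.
\hat\phi_{2} = 0.7490

The Yule-Walker equations for an AR(p) process read, in matrix form,
  Gamma_p phi = r_p,   with   (Gamma_p)_{ij} = gamma(|i - j|),
                       (r_p)_i = gamma(i),   i,j = 1..p.
Substitute the sample gammas (Toeplitz matrix and right-hand side of size 2):
  Gamma_p = [[9.0875, -4.5257], [-4.5257, 9.0875]]
  r_p     = [-4.5257, 7.3723]
Written out:
  9.0875 phi_1 - 4.5257 phi_2 = -4.5257
  -4.5257 phi_1 + 9.0875 phi_2 = 7.3723
Solve by Cramer's rule:
  det = gamma(0)^2 - gamma(1)^2 = (9.0875)^2 - (-4.5257)^2 = 82.58265625 - 20.48196049 = 62.10069576
  phi_hat_1 = [gamma(1) gamma(0) - gamma(1) gamma(2)] / det = [(-4.5257)(9.0875) - (-4.5257)(7.3723)] / 62.10069576 = -7.76248064 / 62.10069576 = -0.125
  phi_hat_2 = [gamma(0) gamma(2) - gamma(1)^2] / det = [(9.0875)(7.3723) - (-4.5257)^2] / 62.10069576 = 46.51381576 / 62.10069576 = 0.749
So phi_hat = [-0.1250, 0.7490].
Therefore phi_hat_2 = 0.7490.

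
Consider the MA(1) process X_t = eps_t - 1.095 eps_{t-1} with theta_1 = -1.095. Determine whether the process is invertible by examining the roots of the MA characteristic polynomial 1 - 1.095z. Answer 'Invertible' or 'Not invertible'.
\text{Not invertible}

The MA(q) characteristic polynomial is P(z) = 1 - 1.095z.
Invertibility requires all roots to lie outside the unit circle, i.e. |z| > 1 for every root.
This is linear in z: 1 + (-1.095) z = 0  =>  z = -1/(-1.095) = 0.913242,  |z| = 0.913242.
Moduli of all roots: 0.9132.
All moduli strictly greater than 1? No.
Verdict: Not invertible.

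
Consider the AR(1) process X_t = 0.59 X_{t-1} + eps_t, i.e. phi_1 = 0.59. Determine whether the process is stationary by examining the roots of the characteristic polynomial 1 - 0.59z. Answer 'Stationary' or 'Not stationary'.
\text{Stationary}

The AR(p) characteristic polynomial is P(z) = 1 - 0.59z.
Stationarity requires all roots to lie outside the unit circle, i.e. |z| > 1 for every root.
This is linear in z: 1 + (-0.59) z = 0  =>  z = -1/(-0.59) = 1.694915,  |z| = 1.694915.
Moduli of all roots: 1.6949.
All moduli strictly greater than 1? Yes.
Verdict: Stationary.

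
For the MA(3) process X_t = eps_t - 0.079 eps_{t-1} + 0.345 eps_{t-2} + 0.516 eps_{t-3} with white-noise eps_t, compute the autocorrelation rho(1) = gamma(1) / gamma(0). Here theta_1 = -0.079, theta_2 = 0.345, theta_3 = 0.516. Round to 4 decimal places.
\rho(1) = 0.0516

For an MA(q) process with theta_0 = 1, the autocovariance is
  gamma(k) = sigma^2 * sum_{i=0..q-k} theta_i * theta_{i+k},
and rho(k) = gamma(k) / gamma(0). Sigma^2 cancels.
  numerator   = (1)*(-0.079) + (-0.079)*(0.345) + (0.345)*(0.516) = 0.071765.
  denominator = (1)^2 + (-0.079)^2 + (0.345)^2 + (0.516)^2 = 1.391522.
  rho(1) = 0.071765 / 1.391522 = 0.0516.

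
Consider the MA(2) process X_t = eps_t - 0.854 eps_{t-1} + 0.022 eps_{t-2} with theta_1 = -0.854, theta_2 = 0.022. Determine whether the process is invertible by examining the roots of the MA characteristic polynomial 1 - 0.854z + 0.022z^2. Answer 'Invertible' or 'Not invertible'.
\text{Invertible}

The MA(q) characteristic polynomial is P(z) = 1 - 0.854z + 0.022z^2.
Invertibility requires all roots to lie outside the unit circle, i.e. |z| > 1 for every root.
Set 1 + (-0.854) z + (0.022) z^2 = 0, i.e. a z^2 + b z + c = 0 with a = 0.022, b = -0.854, c = 1.
Discriminant D = b^2 - 4ac = (-0.854)^2 - 4*(0.022)*1 = 0.729316 - (0.088) = 0.641316.
D >= 0, so the roots are real: z = (-b +/- sqrt(D)) / (2a) = (0.854 +/- 0.800822) / (0.044).
  z_1 = (0.854 + 0.800822) / (0.044) = 37.6096,   |z_1| = 37.6096.
  z_2 = (0.854 - 0.800822) / (0.044) = 1.2086,   |z_2| = 1.2086.
Moduli of all roots: 37.6096, 1.2086.
All moduli strictly greater than 1? Yes.
Verdict: Invertible.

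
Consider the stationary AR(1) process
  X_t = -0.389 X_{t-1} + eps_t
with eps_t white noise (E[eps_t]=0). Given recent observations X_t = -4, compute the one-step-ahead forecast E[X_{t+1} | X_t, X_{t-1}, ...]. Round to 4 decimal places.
E[X_{t+1} \mid \mathcal F_t] = 1.5560

For an AR(p) model X_t = c + sum_i phi_i X_{t-i} + eps_t, the
one-step-ahead conditional mean is
  E[X_{t+1} | X_t, ...] = c + sum_i phi_i X_{t+1-i}.
Substitute known values:
  E[X_{t+1} | ...] = (-0.389) * (-4)
                   = 1.5560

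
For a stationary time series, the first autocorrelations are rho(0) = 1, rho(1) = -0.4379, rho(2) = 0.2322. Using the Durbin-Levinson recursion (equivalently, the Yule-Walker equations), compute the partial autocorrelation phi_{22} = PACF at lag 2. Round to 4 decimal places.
\phi_{22} = 0.0500

The PACF at lag k is phi_{kk}, the last component of the solution
to the Yule-Walker system G_k phi = r_k where
  (G_k)_{ij} = rho(|i - j|), (r_k)_i = rho(i), i,j = 1..k.
Equivalently, Durbin-Levinson gives phi_{kk} iteratively:
  phi_{11} = rho(1)
  phi_{kk} = [rho(k) - sum_{j=1..k-1} phi_{k-1,j} rho(k-j)]
            / [1 - sum_{j=1..k-1} phi_{k-1,j} rho(j)],
  phi_{k,j} = phi_{k-1,j} - phi_{kk} phi_{k-1,k-j},  j = 1..k-1.
Step k = 1:
  phi_11 = rho(1) = -0.4379.
Step k = 2:
  phi_22 = [rho(2) - phi_11 rho(1)] / [1 - phi_11 rho(1)] = [0.2322 - (-0.4379)(-0.4379)] / [1 - (-0.4379)(-0.4379)]
         = 0.04044359 / 0.80824359 = 0.05.
Therefore phi_{22} = 0.0500.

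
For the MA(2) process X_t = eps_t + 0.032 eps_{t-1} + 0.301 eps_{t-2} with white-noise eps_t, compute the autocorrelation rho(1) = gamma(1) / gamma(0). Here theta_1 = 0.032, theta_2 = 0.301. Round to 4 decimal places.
\rho(1) = 0.0381

For an MA(q) process with theta_0 = 1, the autocovariance is
  gamma(k) = sigma^2 * sum_{i=0..q-k} theta_i * theta_{i+k},
and rho(k) = gamma(k) / gamma(0). Sigma^2 cancels.
  numerator   = (1)*(0.032) + (0.032)*(0.301) = 0.041632.
  denominator = (1)^2 + (0.032)^2 + (0.301)^2 = 1.091625.
  rho(1) = 0.041632 / 1.091625 = 0.0381.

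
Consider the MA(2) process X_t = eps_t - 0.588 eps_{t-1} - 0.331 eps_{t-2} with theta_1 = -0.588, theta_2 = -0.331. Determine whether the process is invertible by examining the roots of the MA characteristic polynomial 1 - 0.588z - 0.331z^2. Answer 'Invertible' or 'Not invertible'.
\text{Invertible}

The MA(q) characteristic polynomial is P(z) = 1 - 0.588z - 0.331z^2.
Invertibility requires all roots to lie outside the unit circle, i.e. |z| > 1 for every root.
Set 1 + (-0.588) z + (-0.331) z^2 = 0, i.e. a z^2 + b z + c = 0 with a = -0.331, b = -0.588, c = 1.
Discriminant D = b^2 - 4ac = (-0.588)^2 - 4*(-0.331)*1 = 0.345744 - (-1.324) = 1.669744.
D >= 0, so the roots are real: z = (-b +/- sqrt(D)) / (2a) = (0.588 +/- 1.292186) / (-0.662).
  z_1 = (0.588 + 1.292186) / (-0.662) = -2.8402,   |z_1| = 2.8402.
  z_2 = (0.588 - 1.292186) / (-0.662) = 1.0637,   |z_2| = 1.0637.
Moduli of all roots: 2.8402, 1.0637.
All moduli strictly greater than 1? Yes.
Verdict: Invertible.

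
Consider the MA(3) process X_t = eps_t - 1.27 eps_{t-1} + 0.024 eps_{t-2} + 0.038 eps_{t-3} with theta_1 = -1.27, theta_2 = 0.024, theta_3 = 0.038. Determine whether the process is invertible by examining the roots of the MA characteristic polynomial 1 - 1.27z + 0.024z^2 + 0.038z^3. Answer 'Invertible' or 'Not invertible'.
\text{Not invertible}

The MA(q) characteristic polynomial is P(z) = 1 - 1.27z + 0.024z^2 + 0.038z^3.
Invertibility requires all roots to lie outside the unit circle, i.e. |z| > 1 for every root.
Degree 3: look for a simple real root z0 first, then factor out (1 - z/z0) and solve the remaining quadratic.
Testing z0 = 5: P(5) = 1 + (-1.27)(5) + (0.024)(5)^2 + (0.038)(5)^3
  = 1 + (-6.35) + (0.6) + (4.75) = 0.  So z_0 = 5 is a root, |z_0| = 5.
Divide out the factor (1 - 0.2 z) = (1 - z/z0) (since 1/z0 = 0.2):
  P(z) = (1 - 0.2 z)(1 + (-1.07) z + (-0.19) z^2)
  [check: z-coef -1.07 - (0.2) = -1.27; z^2-coef -0.19 - (0.2)(-1.07) = 0.024; z^3-coef -(0.2)(-0.19) = 0.038.]
Remaining roots from the quadratic factor 1 + (-1.07) z + (-0.19) z^2:
  Set 1 + (-1.07) z + (-0.19) z^2 = 0, i.e. a z^2 + b z + c = 0 with a = -0.19, b = -1.07, c = 1.
  Discriminant D = b^2 - 4ac = (-1.07)^2 - 4*(-0.19)*1 = 1.1449 - (-0.76) = 1.9049.
  D >= 0, so the roots are real: z = (-b +/- sqrt(D)) / (2a) = (1.07 +/- 1.380181) / (-0.38).
    z_1 = (1.07 + 1.380181) / (-0.38) = -6.4478,   |z_1| = 6.4478.
    z_2 = (1.07 - 1.380181) / (-0.38) = 0.8163,   |z_2| = 0.8163.
Moduli of all roots: 5.0000, 6.4478, 0.8163.
All moduli strictly greater than 1? No.
Verdict: Not invertible.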